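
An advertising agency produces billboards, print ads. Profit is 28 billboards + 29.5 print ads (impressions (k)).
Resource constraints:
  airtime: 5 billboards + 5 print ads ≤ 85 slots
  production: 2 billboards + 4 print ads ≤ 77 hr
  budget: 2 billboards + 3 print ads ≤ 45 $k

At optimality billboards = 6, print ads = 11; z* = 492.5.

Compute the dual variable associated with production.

Binding: airtime and budget. Non-binding: production (21 unused).
Since production is not tight, its dual is 0.
From A_Bᵀ y = c: 5·y_airtime + 2·y_budget = 28; 5·y_airtime + 3·y_budget = 29.5.
Solving: y_airtime = 5, y_budget = 1.5.
Shadow price of production = 0.

0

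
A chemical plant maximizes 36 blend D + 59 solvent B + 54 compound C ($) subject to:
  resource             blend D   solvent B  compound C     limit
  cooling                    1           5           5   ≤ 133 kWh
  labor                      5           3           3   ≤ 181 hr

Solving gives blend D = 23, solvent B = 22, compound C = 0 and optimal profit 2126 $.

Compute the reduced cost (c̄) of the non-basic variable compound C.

Check each constraint at x*: cooling 133/133 (tight); labor 181/181 (tight).
The binding rows give the dual system: 1·y_cooling + 5·y_labor = 36 and 5·y_cooling + 3·y_labor = 59.
This yields shadow prices y_cooling = 8.5, y_labor = 5.5.
Reduced cost of compound C: c₃ − yᵀa₃ = 54 − (8.5·5 + 5.5·3) = 54 − 59 = -5.

-5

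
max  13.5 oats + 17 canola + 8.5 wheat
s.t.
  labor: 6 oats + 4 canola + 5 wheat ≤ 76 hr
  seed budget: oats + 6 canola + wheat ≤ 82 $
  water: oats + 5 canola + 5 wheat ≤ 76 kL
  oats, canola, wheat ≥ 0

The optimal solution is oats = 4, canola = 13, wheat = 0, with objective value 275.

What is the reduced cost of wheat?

-3

Check each constraint at x*: labor 76/76 (tight); seed budget 82/82 (tight); water 69/76 (slack 7).
Since water is not tight, its dual is 0.
The binding rows give the dual system: 6·y_labor + 1·y_seed budget = 13.5 and 4·y_labor + 6·y_seed budget = 17.
→ y_labor = 2 and y_seed budget = 1.5.
Reduced cost of wheat: c₃ − yᵀa₃ = 8.5 − (2·5 + 1.5·1) = 8.5 − 11.5 = -3.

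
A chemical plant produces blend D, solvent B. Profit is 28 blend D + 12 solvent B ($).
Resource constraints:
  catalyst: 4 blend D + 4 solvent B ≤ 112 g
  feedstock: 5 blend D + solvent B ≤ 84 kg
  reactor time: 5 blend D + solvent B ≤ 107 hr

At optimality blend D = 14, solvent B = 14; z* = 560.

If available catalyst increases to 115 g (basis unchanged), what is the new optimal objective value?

566

Binding: catalyst and feedstock. Non-binding: reactor time (23 unused).
Slack constraints have shadow price 0 (complementary slackness).
Dual feasibility on the basic columns requires 4·y_catalyst + 5·y_feedstock = 28, 4·y_catalyst + 1·y_feedstock = 12.
Solving: y_catalyst = 2, y_feedstock = 4.
Δz = y_catalyst·Δb = 2 × (3) = 6, so new z* = 560 + 6 = 566.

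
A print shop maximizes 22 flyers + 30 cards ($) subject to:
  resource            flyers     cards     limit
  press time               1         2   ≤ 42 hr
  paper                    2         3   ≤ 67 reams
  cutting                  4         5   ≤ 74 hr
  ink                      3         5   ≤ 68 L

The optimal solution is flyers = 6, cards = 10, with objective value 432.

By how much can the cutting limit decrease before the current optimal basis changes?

6

Binding constraints: cutting, ink. The basis is B = [[4,5],[3,5]] with det 5.
Per unit decrease in cutting, x* moves by d = (-1, 0.6).
The basis stays optimal until flyers reaches 0; allowable decrease = 6 hr.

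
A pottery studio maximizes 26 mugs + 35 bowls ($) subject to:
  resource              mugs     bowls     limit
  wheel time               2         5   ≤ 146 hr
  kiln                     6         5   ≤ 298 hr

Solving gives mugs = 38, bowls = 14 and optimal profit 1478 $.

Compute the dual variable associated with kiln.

At the optimum: wheel time uses 146 of 146 (binding); kiln uses 298 of 298 (binding).
Dual feasibility on the basic columns requires 2·y_wheel time + 6·y_kiln = 26, 5·y_wheel time + 5·y_kiln = 35.
This yields shadow prices y_wheel time = 4, y_kiln = 3.
Shadow price of kiln = 3.

3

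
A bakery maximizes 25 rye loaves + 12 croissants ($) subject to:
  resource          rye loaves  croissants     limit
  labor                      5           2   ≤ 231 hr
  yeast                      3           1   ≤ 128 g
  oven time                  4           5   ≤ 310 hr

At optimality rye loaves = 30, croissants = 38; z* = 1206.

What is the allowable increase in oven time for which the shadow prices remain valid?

Binding constraints: yeast, oven time. The basis is B = [[3,1],[4,5]] with det 11.
Per unit increase in oven time, x* moves by d = (-0.0909, 0.2727).
The basis stays optimal until labor becomes binding; allowable increase = 55 hr.

55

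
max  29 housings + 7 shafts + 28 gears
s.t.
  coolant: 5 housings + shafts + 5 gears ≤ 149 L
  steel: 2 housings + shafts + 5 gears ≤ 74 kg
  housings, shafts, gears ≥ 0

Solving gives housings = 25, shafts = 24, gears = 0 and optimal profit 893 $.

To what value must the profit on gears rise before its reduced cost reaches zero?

35

Both coolant and steel are binding at x*.
From A_Bᵀ y = c: 5·y_coolant + 2·y_steel = 29; 1·y_coolant + 1·y_steel = 7.
Solving: y_coolant = 5, y_steel = 2.
gears enters the basis when its profit ≥ yᵀa₃ = 5·5 + 2·5 = 35.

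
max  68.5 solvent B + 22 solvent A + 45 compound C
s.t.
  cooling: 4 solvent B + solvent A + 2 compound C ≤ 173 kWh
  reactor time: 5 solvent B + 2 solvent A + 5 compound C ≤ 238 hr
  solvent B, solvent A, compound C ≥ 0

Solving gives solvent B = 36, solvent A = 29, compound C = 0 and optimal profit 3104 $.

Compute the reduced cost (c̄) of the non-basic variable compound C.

-5.5

Check each constraint at x*: cooling 173/173 (tight); reactor time 238/238 (tight).
Dual feasibility on the basic columns requires 4·y_cooling + 5·y_reactor time = 68.5, 1·y_cooling + 2·y_reactor time = 22.
This yields shadow prices y_cooling = 9, y_reactor time = 6.5.
Reduced cost of compound C: c₃ − yᵀa₃ = 45 − (9·2 + 6.5·5) = 45 − 50.5 = -5.5.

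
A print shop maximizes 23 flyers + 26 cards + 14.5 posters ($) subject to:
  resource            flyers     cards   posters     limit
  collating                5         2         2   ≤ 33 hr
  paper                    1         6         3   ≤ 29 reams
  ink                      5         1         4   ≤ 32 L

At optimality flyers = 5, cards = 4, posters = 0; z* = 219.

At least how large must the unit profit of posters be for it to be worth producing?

17

Check each constraint at x*: collating 33/33 (tight); paper 29/29 (tight); ink 29/32 (slack 3).
Since ink is not tight, its dual is 0.
From A_Bᵀ y = c: 5·y_collating + 1·y_paper = 23; 2·y_collating + 6·y_paper = 26.
→ y_collating = 4 and y_paper = 3.
posters enters the basis when its profit ≥ yᵀa₃ = 4·2 + 3·3 = 17.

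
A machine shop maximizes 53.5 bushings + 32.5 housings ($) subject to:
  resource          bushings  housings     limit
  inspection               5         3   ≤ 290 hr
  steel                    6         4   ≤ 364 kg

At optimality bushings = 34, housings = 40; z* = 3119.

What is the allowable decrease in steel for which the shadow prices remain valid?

Binding constraints: inspection, steel. The basis is B = [[5,3],[6,4]] with det 2.
Per unit decrease in steel, x* moves by d = (1.5, -2.5).
The basis stays optimal until housings reaches 0; allowable decrease = 16 kg.

16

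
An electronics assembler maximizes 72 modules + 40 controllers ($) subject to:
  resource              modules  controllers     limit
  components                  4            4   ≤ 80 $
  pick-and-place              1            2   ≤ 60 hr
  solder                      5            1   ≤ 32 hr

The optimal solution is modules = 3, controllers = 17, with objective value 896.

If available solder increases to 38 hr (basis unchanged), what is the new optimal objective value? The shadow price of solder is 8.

Δb = 6, so new z* = 896 + (8)·(6) = 896 + 48 = 944.

944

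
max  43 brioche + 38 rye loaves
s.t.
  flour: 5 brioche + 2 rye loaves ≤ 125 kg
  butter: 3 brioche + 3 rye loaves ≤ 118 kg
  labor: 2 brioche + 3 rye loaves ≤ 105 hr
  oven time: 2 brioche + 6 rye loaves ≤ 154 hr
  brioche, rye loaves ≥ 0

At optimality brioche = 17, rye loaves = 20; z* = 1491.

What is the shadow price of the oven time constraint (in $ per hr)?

4

Check each constraint at x*: flour 125/125 (tight); butter 111/118 (slack 7); labor 94/105 (slack 11); oven time 154/154 (tight).
Since butter, labor are not tight, their duals are 0.
Dual feasibility on the basic columns requires 5·y_flour + 2·y_oven time = 43, 2·y_flour + 6·y_oven time = 38.
→ y_flour = 7 and y_oven time = 4.
Shadow price of oven time = 4.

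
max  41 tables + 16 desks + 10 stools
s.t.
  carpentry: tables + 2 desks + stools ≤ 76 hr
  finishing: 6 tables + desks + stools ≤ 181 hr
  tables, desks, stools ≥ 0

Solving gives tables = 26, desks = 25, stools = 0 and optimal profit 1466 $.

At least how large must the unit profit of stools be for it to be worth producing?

11

At the optimum: carpentry uses 76 of 76 (binding); finishing uses 181 of 181 (binding).
The binding rows give the dual system: 1·y_carpentry + 6·y_finishing = 41 and 2·y_carpentry + 1·y_finishing = 16.
This yields shadow prices y_carpentry = 5, y_finishing = 6.
stools enters the basis when its profit ≥ yᵀa₃ = 5·1 + 6·1 = 11.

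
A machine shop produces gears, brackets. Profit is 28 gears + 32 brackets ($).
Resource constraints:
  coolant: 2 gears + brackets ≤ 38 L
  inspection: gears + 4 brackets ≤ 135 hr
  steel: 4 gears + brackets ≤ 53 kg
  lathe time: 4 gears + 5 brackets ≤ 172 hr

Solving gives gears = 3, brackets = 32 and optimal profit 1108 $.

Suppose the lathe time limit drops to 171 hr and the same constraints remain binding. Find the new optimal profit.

1102

At the optimum: coolant uses 38 of 38 (binding); inspection uses 131 of 135 (slack = 4); steel uses 44 of 53 (slack = 9); lathe time uses 172 of 172 (binding).
Since inspection, steel are not tight, their duals are 0.
The binding rows give the dual system: 2·y_coolant + 4·y_lathe time = 28 and 1·y_coolant + 5·y_lathe time = 32.
Solving: y_coolant = 2, y_lathe time = 6.
Δz = y_lathe time·Δb = 6 × (-1) = -6, so new z* = 1108 − 6 = 1102.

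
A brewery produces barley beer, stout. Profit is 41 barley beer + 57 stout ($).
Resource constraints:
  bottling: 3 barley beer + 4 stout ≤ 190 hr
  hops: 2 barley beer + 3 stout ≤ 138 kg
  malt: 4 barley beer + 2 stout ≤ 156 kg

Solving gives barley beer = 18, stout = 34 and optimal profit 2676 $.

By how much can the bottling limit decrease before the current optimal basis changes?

6

Binding constraints: bottling, hops. The basis is B = [[3,4],[2,3]] with det 1.
Per unit decrease in bottling, x* moves by d = (-3, 2).
The basis stays optimal until barley beer reaches 0; allowable decrease = 6 hr.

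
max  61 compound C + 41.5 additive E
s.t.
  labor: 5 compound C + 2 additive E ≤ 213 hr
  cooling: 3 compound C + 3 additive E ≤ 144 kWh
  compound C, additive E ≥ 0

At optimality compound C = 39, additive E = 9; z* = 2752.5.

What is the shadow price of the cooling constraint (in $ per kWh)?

9.5

Both labor and cooling are binding at x*.
Dual feasibility on the basic columns requires 5·y_labor + 3·y_cooling = 61, 2·y_labor + 3·y_cooling = 41.5.
Solving: y_labor = 6.5, y_cooling = 9.5.
Shadow price of cooling = 9.5.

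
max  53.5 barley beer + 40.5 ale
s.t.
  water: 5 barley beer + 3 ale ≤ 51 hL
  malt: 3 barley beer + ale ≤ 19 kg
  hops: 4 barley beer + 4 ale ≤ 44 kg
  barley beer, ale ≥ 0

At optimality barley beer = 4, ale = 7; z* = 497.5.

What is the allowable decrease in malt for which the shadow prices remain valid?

8

Binding constraints: malt, hops. The basis is B = [[3,1],[4,4]] with det 8.
Per unit decrease in malt, x* moves by d = (-0.5, 0.5).
The basis stays optimal until barley beer reaches 0; allowable decrease = 8 kg.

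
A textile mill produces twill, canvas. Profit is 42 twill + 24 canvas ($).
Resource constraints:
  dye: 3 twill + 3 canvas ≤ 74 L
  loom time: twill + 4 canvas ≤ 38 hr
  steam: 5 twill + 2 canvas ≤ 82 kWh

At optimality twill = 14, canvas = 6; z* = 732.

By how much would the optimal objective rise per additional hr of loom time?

Binding: loom time and steam. Non-binding: dye (14 unused).
By complementary slackness, y = 0 for the non-binding constraint.
Dual feasibility on the basic columns requires 1·y_loom time + 5·y_steam = 42, 4·y_loom time + 2·y_steam = 24.
This yields shadow prices y_loom time = 2, y_steam = 8.
Shadow price of loom time = 2.

2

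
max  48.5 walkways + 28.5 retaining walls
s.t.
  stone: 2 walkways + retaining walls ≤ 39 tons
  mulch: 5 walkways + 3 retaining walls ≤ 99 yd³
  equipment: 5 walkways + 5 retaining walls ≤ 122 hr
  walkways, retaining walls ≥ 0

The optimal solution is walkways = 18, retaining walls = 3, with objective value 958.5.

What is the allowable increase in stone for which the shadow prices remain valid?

Binding constraints: stone, mulch. The basis is B = [[2,1],[5,3]] with det 1.
Per unit increase in stone, x* moves by d = (3, -5).
The basis stays optimal until retaining walls reaches 0; allowable increase = 0.6 tons.

0.6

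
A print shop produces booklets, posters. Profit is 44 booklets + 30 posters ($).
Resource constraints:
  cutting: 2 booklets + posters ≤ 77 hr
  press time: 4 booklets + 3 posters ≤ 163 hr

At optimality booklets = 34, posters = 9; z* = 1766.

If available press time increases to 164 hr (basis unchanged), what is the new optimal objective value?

Both cutting and press time are binding at x*.
The binding rows give the dual system: 2·y_cutting + 4·y_press time = 44 and 1·y_cutting + 3·y_press time = 30.
→ y_cutting = 6 and y_press time = 8.
Δz = y_press time·Δb = 8 × (1) = 8, so new z* = 1766 + 8 = 1774.

1774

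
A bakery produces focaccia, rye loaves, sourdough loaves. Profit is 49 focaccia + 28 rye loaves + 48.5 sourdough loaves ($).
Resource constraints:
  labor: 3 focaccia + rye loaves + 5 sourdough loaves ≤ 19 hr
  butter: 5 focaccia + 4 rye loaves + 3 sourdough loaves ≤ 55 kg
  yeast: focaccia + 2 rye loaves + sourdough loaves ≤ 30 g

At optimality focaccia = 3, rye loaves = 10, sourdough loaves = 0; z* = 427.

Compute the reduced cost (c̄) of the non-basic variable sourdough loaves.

Binding: labor and butter. Non-binding: yeast (7 unused).
Since yeast is not tight, its dual is 0.
The binding rows give the dual system: 3·y_labor + 5·y_butter = 49 and 1·y_labor + 4·y_butter = 28.
This yields shadow prices y_labor = 8, y_butter = 5.
Reduced cost of sourdough loaves: c₃ − yᵀa₃ = 48.5 − (8·5 + 5·3) = 48.5 − 55 = -6.5.

-6.5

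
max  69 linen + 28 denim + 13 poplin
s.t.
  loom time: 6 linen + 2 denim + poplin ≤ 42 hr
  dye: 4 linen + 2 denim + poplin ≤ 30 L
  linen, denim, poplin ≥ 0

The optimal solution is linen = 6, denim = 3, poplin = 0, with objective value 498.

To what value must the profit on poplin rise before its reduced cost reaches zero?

Check each constraint at x*: loom time 42/42 (tight); dye 30/30 (tight).
The binding rows give the dual system: 6·y_loom time + 4·y_dye = 69 and 2·y_loom time + 2·y_dye = 28.
Solving: y_loom time = 6.5, y_dye = 7.5.
poplin enters the basis when its profit ≥ yᵀa₃ = 6.5·1 + 7.5·1 = 14.

14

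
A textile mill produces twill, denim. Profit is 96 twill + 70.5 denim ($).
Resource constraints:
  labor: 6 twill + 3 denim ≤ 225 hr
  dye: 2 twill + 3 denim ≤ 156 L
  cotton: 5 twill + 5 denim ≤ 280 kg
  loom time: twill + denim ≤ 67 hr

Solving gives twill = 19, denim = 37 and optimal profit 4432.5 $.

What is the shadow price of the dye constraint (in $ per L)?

0

At the optimum: labor uses 225 of 225 (binding); dye uses 149 of 156 (slack = 7); cotton uses 280 of 280 (binding); loom time uses 56 of 67 (slack = 11).
Since dye, loom time are not tight, their duals are 0.
Dual feasibility on the basic columns requires 6·y_labor + 5·y_cotton = 96, 3·y_labor + 5·y_cotton = 70.5.
→ y_labor = 8.5 and y_cotton = 9.
Shadow price of dye = 0.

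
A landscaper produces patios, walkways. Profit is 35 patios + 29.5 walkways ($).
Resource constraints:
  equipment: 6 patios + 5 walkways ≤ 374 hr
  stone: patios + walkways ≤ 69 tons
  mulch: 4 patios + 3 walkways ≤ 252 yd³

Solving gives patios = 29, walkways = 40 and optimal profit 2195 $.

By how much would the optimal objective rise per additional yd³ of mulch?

0

Binding: equipment and stone. Non-binding: mulch (16 unused).
By complementary slackness, y = 0 for the non-binding constraint.
The binding rows give the dual system: 6·y_equipment + 1·y_stone = 35 and 5·y_equipment + 1·y_stone = 29.5.
This yields shadow prices y_equipment = 5.5, y_stone = 2.
Shadow price of mulch = 0.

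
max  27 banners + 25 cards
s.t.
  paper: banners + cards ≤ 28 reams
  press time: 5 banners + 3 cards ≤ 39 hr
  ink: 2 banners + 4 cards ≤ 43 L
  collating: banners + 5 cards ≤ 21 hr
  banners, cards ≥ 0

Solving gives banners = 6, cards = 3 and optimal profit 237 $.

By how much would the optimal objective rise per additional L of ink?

0

Binding: press time and collating. Non-binding: paper (19 unused), ink (19 unused).
By complementary slackness, y = 0 for the non-binding constraints.
The binding rows give the dual system: 5·y_press time + 1·y_collating = 27 and 3·y_press time + 5·y_collating = 25.
Solving: y_press time = 5, y_collating = 2.
Shadow price of ink = 0.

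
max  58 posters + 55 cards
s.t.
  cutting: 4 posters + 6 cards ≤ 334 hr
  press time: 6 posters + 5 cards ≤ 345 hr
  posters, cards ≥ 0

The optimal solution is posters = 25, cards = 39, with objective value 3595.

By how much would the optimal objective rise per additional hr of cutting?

At the optimum: cutting uses 334 of 334 (binding); press time uses 345 of 345 (binding).
Dual feasibility on the basic columns requires 4·y_cutting + 6·y_press time = 58, 6·y_cutting + 5·y_press time = 55.
This yields shadow prices y_cutting = 2.5, y_press time = 8.
Shadow price of cutting = 2.5.

2.5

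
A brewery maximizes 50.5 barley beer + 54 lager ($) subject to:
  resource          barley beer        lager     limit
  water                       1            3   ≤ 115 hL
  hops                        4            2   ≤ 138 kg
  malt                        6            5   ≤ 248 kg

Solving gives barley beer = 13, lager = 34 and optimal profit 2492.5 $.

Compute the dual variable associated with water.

5.5

At the optimum: water uses 115 of 115 (binding); hops uses 120 of 138 (slack = 18); malt uses 248 of 248 (binding).
Slack constraints have shadow price 0 (complementary slackness).
Dual feasibility on the basic columns requires 1·y_water + 6·y_malt = 50.5, 3·y_water + 5·y_malt = 54.
This yields shadow prices y_water = 5.5, y_malt = 7.5.
Shadow price of water = 5.5.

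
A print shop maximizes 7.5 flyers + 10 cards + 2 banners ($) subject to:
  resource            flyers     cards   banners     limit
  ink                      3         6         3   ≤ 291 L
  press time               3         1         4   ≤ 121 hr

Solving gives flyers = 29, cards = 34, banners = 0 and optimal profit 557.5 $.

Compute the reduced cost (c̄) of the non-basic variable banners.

Check each constraint at x*: ink 291/291 (tight); press time 121/121 (tight).
From A_Bᵀ y = c: 3·y_ink + 3·y_press time = 7.5; 6·y_ink + 1·y_press time = 10.
→ y_ink = 1.5 and y_press time = 1.
Reduced cost of banners: c₃ − yᵀa₃ = 2 − (1.5·3 + 1·4) = 2 − 8.5 = -6.5.

-6.5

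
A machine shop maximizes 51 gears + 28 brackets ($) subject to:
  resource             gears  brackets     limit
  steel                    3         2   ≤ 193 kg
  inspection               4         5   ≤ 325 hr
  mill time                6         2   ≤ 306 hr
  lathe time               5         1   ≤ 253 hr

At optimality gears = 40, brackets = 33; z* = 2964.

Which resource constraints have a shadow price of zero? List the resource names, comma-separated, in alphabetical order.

lathe time, steel

steel: 186/193 (slack 7)
inspection: 325/325 (binding)
mill time: 306/306 (binding)
lathe time: 233/253 (slack 20)
By complementary slackness, a constraint with positive slack has shadow price 0 → lathe time, steel.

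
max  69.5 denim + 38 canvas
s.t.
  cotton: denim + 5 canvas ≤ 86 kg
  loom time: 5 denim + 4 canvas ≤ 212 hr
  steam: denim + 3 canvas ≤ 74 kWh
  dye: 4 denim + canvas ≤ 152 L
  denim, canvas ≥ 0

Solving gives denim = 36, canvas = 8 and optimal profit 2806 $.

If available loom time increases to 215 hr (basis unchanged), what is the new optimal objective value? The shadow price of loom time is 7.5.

Δb = 3, so new z* = 2806 + (7.5)·(3) = 2806 + 22.5 = 2828.5.

2828.5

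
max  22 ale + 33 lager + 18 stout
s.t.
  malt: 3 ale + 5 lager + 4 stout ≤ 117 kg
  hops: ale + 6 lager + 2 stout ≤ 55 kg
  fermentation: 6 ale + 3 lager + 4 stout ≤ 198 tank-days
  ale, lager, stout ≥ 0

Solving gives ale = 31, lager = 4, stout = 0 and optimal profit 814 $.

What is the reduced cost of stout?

-2

Binding: hops and fermentation. Non-binding: malt (4 unused).
By complementary slackness, y = 0 for the non-binding constraint.
The binding rows give the dual system: 1·y_hops + 6·y_fermentation = 22 and 6·y_hops + 3·y_fermentation = 33.
Solving: y_hops = 4, y_fermentation = 3.
Reduced cost of stout: c₃ − yᵀa₃ = 18 − (4·2 + 3·4) = 18 − 20 = -2.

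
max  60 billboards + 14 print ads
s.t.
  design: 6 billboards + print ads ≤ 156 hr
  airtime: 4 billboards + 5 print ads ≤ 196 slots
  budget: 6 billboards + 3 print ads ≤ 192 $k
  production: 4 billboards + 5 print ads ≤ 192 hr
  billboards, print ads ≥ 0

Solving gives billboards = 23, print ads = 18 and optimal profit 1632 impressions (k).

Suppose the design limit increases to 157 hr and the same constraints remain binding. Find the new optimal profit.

Check each constraint at x*: design 156/156 (tight); airtime 182/196 (slack 14); budget 192/192 (tight); production 182/192 (slack 10).
Slack constraints have shadow price 0 (complementary slackness).
The binding rows give the dual system: 6·y_design + 6·y_budget = 60 and 1·y_design + 3·y_budget = 14.
→ y_design = 8 and y_budget = 2.
Δz = y_design·Δb = 8 × (1) = 8, so new z* = 1632 + 8 = 1640.

1640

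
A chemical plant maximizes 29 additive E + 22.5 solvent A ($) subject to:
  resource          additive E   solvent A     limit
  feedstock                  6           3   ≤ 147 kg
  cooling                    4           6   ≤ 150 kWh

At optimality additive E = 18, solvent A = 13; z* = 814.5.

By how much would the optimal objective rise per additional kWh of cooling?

2

Check each constraint at x*: feedstock 147/147 (tight); cooling 150/150 (tight).
The binding rows give the dual system: 6·y_feedstock + 4·y_cooling = 29 and 3·y_feedstock + 6·y_cooling = 22.5.
This yields shadow prices y_feedstock = 3.5, y_cooling = 2.
Shadow price of cooling = 2.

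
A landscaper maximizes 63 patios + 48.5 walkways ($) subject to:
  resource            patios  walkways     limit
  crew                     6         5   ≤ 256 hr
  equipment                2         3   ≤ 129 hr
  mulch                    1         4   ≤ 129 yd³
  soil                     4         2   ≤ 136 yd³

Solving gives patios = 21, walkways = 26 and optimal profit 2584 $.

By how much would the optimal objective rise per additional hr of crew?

8.5

At the optimum: crew uses 256 of 256 (binding); equipment uses 120 of 129 (slack = 9); mulch uses 125 of 129 (slack = 4); soil uses 136 of 136 (binding).
Since equipment, mulch are not tight, their duals are 0.
From A_Bᵀ y = c: 6·y_crew + 4·y_soil = 63; 5·y_crew + 2·y_soil = 48.5.
This yields shadow prices y_crew = 8.5, y_soil = 3.
Shadow price of crew = 8.5.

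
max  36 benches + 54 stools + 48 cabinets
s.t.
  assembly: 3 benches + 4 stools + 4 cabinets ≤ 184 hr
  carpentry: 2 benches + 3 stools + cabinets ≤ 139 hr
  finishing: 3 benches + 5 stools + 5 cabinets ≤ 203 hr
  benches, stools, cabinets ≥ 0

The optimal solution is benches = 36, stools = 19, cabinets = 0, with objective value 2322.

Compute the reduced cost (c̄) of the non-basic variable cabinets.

-6

Binding: assembly and finishing. Non-binding: carpentry (10 unused).
Slack constraints have shadow price 0 (complementary slackness).
Dual feasibility on the basic columns requires 3·y_assembly + 3·y_finishing = 36, 4·y_assembly + 5·y_finishing = 54.
→ y_assembly = 6 and y_finishing = 6.
Reduced cost of cabinets: c₃ − yᵀa₃ = 48 − (6·4 + 6·5) = 48 − 54 = -6.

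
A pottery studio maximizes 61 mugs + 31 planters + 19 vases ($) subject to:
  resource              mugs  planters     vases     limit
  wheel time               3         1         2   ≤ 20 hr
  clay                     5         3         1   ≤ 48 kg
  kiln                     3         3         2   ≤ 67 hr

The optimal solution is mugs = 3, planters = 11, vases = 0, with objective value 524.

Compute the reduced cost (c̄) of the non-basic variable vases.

Check each constraint at x*: wheel time 20/20 (tight); clay 48/48 (tight); kiln 42/67 (slack 25).
Slack constraints have shadow price 0 (complementary slackness).
The binding rows give the dual system: 3·y_wheel time + 5·y_clay = 61 and 1·y_wheel time + 3·y_clay = 31.
→ y_wheel time = 7 and y_clay = 8.
Reduced cost of vases: c₃ − yᵀa₃ = 19 − (7·2 + 8·1) = 19 − 22 = -3.

-3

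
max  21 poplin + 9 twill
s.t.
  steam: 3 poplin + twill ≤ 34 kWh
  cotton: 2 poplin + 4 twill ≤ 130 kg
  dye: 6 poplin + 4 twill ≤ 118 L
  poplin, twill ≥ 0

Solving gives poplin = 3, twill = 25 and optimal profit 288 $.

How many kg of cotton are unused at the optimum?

24

cotton used = 2·3 + 4·25 = 106; slack = 130 − 106 = 24.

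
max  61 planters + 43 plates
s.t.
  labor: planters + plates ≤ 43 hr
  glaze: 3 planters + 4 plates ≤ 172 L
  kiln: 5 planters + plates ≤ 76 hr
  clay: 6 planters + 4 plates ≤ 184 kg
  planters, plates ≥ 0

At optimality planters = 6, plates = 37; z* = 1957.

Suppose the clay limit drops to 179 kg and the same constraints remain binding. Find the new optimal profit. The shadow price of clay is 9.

1912

Δb = -5, so new z* = 1957 + (9)·(-5) = 1957 − 45 = 1912.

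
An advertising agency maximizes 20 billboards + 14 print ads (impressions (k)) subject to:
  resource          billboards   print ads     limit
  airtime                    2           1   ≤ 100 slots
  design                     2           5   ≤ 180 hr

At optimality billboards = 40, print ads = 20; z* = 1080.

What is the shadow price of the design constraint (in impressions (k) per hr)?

1

Both airtime and design are binding at x*.
The binding rows give the dual system: 2·y_airtime + 2·y_design = 20 and 1·y_airtime + 5·y_design = 14.
This yields shadow prices y_airtime = 9, y_design = 1.
Shadow price of design = 1.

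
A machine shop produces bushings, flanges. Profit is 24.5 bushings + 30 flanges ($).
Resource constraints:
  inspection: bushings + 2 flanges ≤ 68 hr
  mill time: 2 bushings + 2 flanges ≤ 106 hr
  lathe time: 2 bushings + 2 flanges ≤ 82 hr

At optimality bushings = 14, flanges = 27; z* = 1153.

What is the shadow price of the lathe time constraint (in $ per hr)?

At the optimum: inspection uses 68 of 68 (binding); mill time uses 82 of 106 (slack = 24); lathe time uses 82 of 82 (binding).
Slack constraints have shadow price 0 (complementary slackness).
The binding rows give the dual system: 1·y_inspection + 2·y_lathe time = 24.5 and 2·y_inspection + 2·y_lathe time = 30.
→ y_inspection = 5.5 and y_lathe time = 9.5.
Shadow price of lathe time = 9.5.

9.5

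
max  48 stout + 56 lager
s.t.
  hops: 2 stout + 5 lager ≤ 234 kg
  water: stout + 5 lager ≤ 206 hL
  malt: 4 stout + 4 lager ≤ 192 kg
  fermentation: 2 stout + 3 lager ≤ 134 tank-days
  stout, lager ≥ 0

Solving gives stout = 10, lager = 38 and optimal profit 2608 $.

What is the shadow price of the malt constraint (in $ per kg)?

Binding: malt and fermentation. Non-binding: hops (24 unused), water (6 unused).
By complementary slackness, y = 0 for the non-binding constraints.
From A_Bᵀ y = c: 4·y_malt + 2·y_fermentation = 48; 4·y_malt + 3·y_fermentation = 56.
Solving: y_malt = 8, y_fermentation = 8.
Shadow price of malt = 8.

8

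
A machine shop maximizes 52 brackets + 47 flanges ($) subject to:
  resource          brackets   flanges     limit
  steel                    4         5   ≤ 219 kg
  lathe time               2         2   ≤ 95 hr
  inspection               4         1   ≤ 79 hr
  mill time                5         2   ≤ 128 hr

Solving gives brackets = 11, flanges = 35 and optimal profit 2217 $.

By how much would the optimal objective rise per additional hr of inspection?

4.5

Check each constraint at x*: steel 219/219 (tight); lathe time 92/95 (slack 3); inspection 79/79 (tight); mill time 125/128 (slack 3).
By complementary slackness, y = 0 for the non-binding constraints.
The binding rows give the dual system: 4·y_steel + 4·y_inspection = 52 and 5·y_steel + 1·y_inspection = 47.
→ y_steel = 8.5 and y_inspection = 4.5.
Shadow price of inspection = 4.5.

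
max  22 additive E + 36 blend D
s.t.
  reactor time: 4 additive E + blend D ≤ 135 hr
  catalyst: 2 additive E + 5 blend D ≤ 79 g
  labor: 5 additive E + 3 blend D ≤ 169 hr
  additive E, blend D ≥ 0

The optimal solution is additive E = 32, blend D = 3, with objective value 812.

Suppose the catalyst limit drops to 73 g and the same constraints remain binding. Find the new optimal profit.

776

Check each constraint at x*: reactor time 131/135 (slack 4); catalyst 79/79 (tight); labor 169/169 (tight).
By complementary slackness, y = 0 for the non-binding constraint.
The binding rows give the dual system: 2·y_catalyst + 5·y_labor = 22 and 5·y_catalyst + 3·y_labor = 36.
Solving: y_catalyst = 6, y_labor = 2.
Δz = y_catalyst·Δb = 6 × (-6) = -36, so new z* = 812 − 36 = 776.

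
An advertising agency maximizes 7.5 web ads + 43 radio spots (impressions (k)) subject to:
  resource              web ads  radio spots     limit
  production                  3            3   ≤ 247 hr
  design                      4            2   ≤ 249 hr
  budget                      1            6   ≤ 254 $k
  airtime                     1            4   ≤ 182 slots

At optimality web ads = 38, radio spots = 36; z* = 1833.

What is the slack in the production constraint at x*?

production used = 3·38 + 3·36 = 222; slack = 247 − 222 = 25.

25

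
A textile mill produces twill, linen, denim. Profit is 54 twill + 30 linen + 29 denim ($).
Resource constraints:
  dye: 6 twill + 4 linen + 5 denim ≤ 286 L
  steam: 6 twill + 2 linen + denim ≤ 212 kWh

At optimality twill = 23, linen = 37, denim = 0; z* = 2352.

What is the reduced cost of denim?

-4

Check each constraint at x*: dye 286/286 (tight); steam 212/212 (tight).
The binding rows give the dual system: 6·y_dye + 6·y_steam = 54 and 4·y_dye + 2·y_steam = 30.
Solving: y_dye = 6, y_steam = 3.
Reduced cost of denim: c₃ − yᵀa₃ = 29 − (6·5 + 3·1) = 29 − 33 = -4.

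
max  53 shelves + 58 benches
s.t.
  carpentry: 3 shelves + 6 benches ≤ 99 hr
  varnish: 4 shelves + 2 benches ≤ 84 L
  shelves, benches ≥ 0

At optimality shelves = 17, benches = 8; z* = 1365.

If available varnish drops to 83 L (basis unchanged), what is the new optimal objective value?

1357

At the optimum: carpentry uses 99 of 99 (binding); varnish uses 84 of 84 (binding).
Dual feasibility on the basic columns requires 3·y_carpentry + 4·y_varnish = 53, 6·y_carpentry + 2·y_varnish = 58.
This yields shadow prices y_carpentry = 7, y_varnish = 8.
Δz = y_varnish·Δb = 8 × (-1) = -8, so new z* = 1365 − 8 = 1357.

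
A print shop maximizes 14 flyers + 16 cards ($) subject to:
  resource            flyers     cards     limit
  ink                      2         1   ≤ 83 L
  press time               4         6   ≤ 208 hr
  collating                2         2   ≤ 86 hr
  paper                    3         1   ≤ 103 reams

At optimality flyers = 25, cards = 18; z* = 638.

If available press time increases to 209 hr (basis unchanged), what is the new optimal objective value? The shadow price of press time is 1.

Δb = 1, so new z* = 638 + (1)·(1) = 638 + 1 = 639.

639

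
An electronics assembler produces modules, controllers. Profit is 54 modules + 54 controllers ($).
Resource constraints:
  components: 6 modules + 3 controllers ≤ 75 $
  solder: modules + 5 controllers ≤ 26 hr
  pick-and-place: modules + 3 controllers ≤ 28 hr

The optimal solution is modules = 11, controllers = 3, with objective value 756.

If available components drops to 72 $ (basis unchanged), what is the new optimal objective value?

732

Check each constraint at x*: components 75/75 (tight); solder 26/26 (tight); pick-and-place 20/28 (slack 8).
Slack constraints have shadow price 0 (complementary slackness).
Dual feasibility on the basic columns requires 6·y_components + 1·y_solder = 54, 3·y_components + 5·y_solder = 54.
This yields shadow prices y_components = 8, y_solder = 6.
Δz = y_components·Δb = 8 × (-3) = -24, so new z* = 756 − 24 = 732.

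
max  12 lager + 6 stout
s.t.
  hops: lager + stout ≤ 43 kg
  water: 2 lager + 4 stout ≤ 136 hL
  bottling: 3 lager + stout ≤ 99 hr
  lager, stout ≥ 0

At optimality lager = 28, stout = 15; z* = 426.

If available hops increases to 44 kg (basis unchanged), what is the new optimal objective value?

At the optimum: hops uses 43 of 43 (binding); water uses 116 of 136 (slack = 20); bottling uses 99 of 99 (binding).
Since water is not tight, its dual is 0.
From A_Bᵀ y = c: 1·y_hops + 3·y_bottling = 12; 1·y_hops + 1·y_bottling = 6.
Solving: y_hops = 3, y_bottling = 3.
Δz = y_hops·Δb = 3 × (1) = 3, so new z* = 426 + 3 = 429.

429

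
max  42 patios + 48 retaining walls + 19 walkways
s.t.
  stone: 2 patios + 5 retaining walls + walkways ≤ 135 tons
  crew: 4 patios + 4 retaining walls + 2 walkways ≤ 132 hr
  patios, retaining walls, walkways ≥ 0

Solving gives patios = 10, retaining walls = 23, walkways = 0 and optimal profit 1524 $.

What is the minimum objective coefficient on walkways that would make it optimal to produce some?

Check each constraint at x*: stone 135/135 (tight); crew 132/132 (tight).
The binding rows give the dual system: 2·y_stone + 4·y_crew = 42 and 5·y_stone + 4·y_crew = 48.
Solving: y_stone = 2, y_crew = 9.5.
walkways enters the basis when its profit ≥ yᵀa₃ = 2·1 + 9.5·2 = 21.

21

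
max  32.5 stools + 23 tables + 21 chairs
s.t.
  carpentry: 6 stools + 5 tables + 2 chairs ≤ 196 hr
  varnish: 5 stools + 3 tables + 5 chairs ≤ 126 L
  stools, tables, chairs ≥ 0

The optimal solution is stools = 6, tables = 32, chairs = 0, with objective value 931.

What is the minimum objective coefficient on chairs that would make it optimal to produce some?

Both carpentry and varnish are binding at x*.
Dual feasibility on the basic columns requires 6·y_carpentry + 5·y_varnish = 32.5, 5·y_carpentry + 3·y_varnish = 23.
Solving: y_carpentry = 2.5, y_varnish = 3.5.
chairs enters the basis when its profit ≥ yᵀa₃ = 2.5·2 + 3.5·5 = 22.5.

22.5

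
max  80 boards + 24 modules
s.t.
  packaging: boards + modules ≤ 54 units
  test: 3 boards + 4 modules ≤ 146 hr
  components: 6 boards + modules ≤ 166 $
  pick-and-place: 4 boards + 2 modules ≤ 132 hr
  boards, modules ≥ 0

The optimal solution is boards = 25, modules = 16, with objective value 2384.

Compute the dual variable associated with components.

At the optimum: packaging uses 41 of 54 (slack = 13); test uses 139 of 146 (slack = 7); components uses 166 of 166 (binding); pick-and-place uses 132 of 132 (binding).
Slack constraints have shadow price 0 (complementary slackness).
The binding rows give the dual system: 6·y_components + 4·y_pick-and-place = 80 and 1·y_components + 2·y_pick-and-place = 24.
This yields shadow prices y_components = 8, y_pick-and-place = 8.
Shadow price of components = 8.

8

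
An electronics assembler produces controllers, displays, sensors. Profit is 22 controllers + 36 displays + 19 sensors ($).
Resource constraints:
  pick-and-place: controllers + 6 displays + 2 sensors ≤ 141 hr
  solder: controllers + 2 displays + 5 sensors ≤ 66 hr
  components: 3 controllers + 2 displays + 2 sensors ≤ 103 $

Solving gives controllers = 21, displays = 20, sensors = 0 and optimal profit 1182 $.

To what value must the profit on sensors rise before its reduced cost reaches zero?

Binding: pick-and-place and components. Non-binding: solder (5 unused).
Slack constraints have shadow price 0 (complementary slackness).
The binding rows give the dual system: 1·y_pick-and-place + 3·y_components = 22 and 6·y_pick-and-place + 2·y_components = 36.
→ y_pick-and-place = 4 and y_components = 6.
sensors enters the basis when its profit ≥ yᵀa₃ = 4·2 + 6·2 = 20.

20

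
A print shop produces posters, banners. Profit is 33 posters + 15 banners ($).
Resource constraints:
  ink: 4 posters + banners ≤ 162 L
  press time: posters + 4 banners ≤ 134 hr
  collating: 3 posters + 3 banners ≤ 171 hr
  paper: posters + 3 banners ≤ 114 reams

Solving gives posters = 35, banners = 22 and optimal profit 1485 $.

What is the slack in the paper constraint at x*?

13

paper used = 1·35 + 3·22 = 101; slack = 114 − 101 = 13.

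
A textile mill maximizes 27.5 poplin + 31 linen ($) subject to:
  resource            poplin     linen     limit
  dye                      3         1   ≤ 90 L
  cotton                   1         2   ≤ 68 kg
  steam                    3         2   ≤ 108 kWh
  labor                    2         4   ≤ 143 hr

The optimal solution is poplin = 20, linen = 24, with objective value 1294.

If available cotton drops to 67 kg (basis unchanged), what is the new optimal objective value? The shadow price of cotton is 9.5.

Δb = -1, so new z* = 1294 + (9.5)·(-1) = 1294 − 9.5 = 1284.5.

1284.5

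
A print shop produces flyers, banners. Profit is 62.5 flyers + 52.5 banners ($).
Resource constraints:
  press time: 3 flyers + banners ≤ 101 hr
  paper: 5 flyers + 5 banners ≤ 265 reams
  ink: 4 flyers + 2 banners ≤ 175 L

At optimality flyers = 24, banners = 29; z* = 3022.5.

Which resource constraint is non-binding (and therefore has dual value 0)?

ink

press time: 101/101 (binding)
paper: 265/265 (binding)
ink: 154/175 (slack 21)
By complementary slackness, a constraint with positive slack has shadow price 0 → ink.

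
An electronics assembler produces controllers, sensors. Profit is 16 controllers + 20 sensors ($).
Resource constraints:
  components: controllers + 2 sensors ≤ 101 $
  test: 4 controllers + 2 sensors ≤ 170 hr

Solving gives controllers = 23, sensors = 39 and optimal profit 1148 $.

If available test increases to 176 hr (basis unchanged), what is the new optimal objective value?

Check each constraint at x*: components 101/101 (tight); test 170/170 (tight).
Dual feasibility on the basic columns requires 1·y_components + 4·y_test = 16, 2·y_components + 2·y_test = 20.
Solving: y_components = 8, y_test = 2.
Δz = y_test·Δb = 2 × (6) = 12, so new z* = 1148 + 12 = 1160.

1160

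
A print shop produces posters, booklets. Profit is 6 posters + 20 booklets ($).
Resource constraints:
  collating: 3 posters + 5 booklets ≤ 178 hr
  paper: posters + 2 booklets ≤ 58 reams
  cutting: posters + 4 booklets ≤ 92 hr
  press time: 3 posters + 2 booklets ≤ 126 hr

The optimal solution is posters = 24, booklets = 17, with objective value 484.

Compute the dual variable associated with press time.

At the optimum: collating uses 157 of 178 (slack = 21); paper uses 58 of 58 (binding); cutting uses 92 of 92 (binding); press time uses 106 of 126 (slack = 20).
Slack constraints have shadow price 0 (complementary slackness).
The binding rows give the dual system: 1·y_paper + 1·y_cutting = 6 and 2·y_paper + 4·y_cutting = 20.
Solving: y_paper = 2, y_cutting = 4.
Shadow price of press time = 0.

0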